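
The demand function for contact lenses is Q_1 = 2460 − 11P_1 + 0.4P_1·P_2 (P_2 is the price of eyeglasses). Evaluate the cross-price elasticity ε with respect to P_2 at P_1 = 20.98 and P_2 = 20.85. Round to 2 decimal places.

At P_1 = 20.98 and P_2 = 20.85: Q_1 = 2404.193.
∂Q_1/∂P_2 = 0.4P_1 = 0.4(20.98) = 8.3920.
ε = (∂Q_1/∂P_2)(P_2/Q_1) = 8.3920 × (20.85/2404.193) ≈ 0.07.
ε > 0: substitutes.

0.07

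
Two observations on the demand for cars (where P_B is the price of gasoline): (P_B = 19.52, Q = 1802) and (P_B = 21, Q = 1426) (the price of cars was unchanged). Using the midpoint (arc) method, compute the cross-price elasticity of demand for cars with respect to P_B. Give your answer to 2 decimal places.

ΔQ_A = 1426 − 1802 = -376; ΔP_B = 21 − 19.52 = 1.48.
Midpoints: Q̄_A = 1614.0, P̄_B = 20.26.
ε = (ΔQ_A/Q̄_A)/(ΔP_B/P̄_B) = (-376/1614.0)/(1.48/20.26) ≈ -3.19.

-3.19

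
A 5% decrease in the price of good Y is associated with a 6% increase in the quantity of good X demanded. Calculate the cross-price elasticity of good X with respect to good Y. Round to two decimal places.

-1.20

ε = (%ΔQ of good X) / (%ΔP of good Y) = (6%) / (-5%) ≈ -1.20.
Negative cross-price elasticity: complements.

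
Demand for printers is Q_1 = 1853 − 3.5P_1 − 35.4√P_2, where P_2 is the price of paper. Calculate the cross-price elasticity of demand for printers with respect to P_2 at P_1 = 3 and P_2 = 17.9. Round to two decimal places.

At P_1 = 3 and P_2 = 17.9: Q_1 = 1692.728.
∂Q_1/∂P_2 = -35.4/(2√P_2) = -35.4/(2√17.9) = -4.1836.
ε = (∂Q_1/∂P_2)(P_2/Q_1) = -4.1836 × (17.9/1692.728) ≈ -0.04.
ε < 0: complements.

-0.04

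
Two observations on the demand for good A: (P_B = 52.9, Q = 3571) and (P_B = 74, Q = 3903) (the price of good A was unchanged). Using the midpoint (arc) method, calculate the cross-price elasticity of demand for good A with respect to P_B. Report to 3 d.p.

0.267

ΔQ_A = 3903 − 3571 = 332; ΔP_B = 74 − 52.9 = 21.1.
Midpoints: Q̄_A = 3737.0, P̄_B = 63.45.
ε = (ΔQ_A/Q̄_A)/(ΔP_B/P̄_B) = (332/3737.0)/(21.1/63.45) ≈ 0.267.
ε > 0: good A and good B are substitutes.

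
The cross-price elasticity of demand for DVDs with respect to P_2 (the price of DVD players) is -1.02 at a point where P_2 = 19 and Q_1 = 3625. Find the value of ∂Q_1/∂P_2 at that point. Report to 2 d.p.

-194.61

ε = (∂Q_1/∂P_2)·(P_2/Q_1) ⇒ ∂Q_1/∂P_2 = ε·Q_1/P_2 = -1.02 × 3625/19 ≈ -194.61.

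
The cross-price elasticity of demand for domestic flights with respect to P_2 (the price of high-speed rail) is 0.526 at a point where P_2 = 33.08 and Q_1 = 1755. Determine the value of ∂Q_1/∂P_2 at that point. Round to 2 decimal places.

27.91

ε = (∂Q_1/∂P_2)·(P_2/Q_1) ⇒ ∂Q_1/∂P_2 = ε·Q_1/P_2 = 0.526 × 1755/33.08 ≈ 27.91.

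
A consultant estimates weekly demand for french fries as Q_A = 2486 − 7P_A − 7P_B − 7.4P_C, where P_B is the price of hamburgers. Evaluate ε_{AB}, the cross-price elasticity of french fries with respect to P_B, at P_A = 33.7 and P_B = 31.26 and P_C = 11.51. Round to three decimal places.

-0.112

At P_A = 33.7 and P_B = 31.26 and P_C = 11.51: Q_A = 1946.106.
∂Q_A/∂P_B = -7.
ε = (∂Q_A/∂P_B)(P_B/Q_A) = -7 × (31.26/1946.106) ≈ -0.112.
Since ε < 0, french fries and hamburgers are complements.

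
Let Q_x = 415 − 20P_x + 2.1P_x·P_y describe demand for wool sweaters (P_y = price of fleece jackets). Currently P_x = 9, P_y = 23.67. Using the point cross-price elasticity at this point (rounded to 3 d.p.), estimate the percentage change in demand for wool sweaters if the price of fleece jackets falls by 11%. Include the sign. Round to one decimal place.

-7.2%

At P_x = 9, P_y = 23.67: Q_x = 682.363.
∂Q_x/∂P_y = 2.1P_x = 18.9000.
ε = (∂Q_x/∂P_y)(P_y/Q_x) = 18.9000 × 23.67/682.363 ≈ 0.656.
%ΔQ_x ≈ ε × %ΔP_y = 0.656 × (-11%) = -7.2%.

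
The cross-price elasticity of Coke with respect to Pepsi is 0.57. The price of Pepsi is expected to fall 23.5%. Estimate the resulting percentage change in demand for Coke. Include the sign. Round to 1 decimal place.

-13.4%

%ΔQ ≈ ε × %ΔP of Pepsi = 0.57 × (-23.5%) = -13.4%.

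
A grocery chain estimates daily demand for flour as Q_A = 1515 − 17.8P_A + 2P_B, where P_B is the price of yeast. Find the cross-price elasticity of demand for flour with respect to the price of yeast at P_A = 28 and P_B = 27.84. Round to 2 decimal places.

0.05

At P_A = 28 and P_B = 27.84: Q_A = 1072.28.
∂Q_A/∂P_B = 2.
ε = (∂Q_A/∂P_B)(P_B/Q_A) = 2 × (27.84/1072.28) ≈ 0.05.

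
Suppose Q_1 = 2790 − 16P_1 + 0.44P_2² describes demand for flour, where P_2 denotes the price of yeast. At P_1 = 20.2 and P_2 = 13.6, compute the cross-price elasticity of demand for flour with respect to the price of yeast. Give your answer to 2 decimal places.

0.06

At P_1 = 20.2 and P_2 = 13.6: Q_1 = 2548.182.
∂Q_1/∂P_2 = 0.88P_2 = 0.88(13.6) = 11.9680.
ε = (∂Q_1/∂P_2)(P_2/Q_1) = 11.9680 × (13.6/2548.182) ≈ 0.06.
ε > 0: substitutes.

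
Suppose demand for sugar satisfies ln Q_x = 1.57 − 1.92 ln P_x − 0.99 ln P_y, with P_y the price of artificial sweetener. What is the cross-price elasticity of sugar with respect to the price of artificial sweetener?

-0.99

In a log-linear (constant-elasticity) demand function, the coefficient on ln P_y is the cross-price elasticity.
ε = -0.99. Negative, so sugar and artificial sweetener are complements.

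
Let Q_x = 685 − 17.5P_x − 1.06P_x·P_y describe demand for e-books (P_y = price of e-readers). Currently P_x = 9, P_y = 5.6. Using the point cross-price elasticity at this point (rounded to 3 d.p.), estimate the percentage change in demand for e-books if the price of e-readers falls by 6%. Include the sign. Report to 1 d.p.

0.7%

At P_x = 9, P_y = 5.6: Q_x = 474.076.
∂Q_x/∂P_y = -1.06P_x = -9.5400.
ε = (∂Q_x/∂P_y)(P_y/Q_x) = -9.5400 × 5.6/474.076 ≈ -0.113.
%ΔQ_x ≈ ε × %ΔP_y = -0.113 × (-6%) = 0.7%.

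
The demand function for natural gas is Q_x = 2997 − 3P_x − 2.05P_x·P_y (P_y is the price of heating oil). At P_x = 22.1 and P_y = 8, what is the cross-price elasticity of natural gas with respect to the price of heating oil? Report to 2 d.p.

At P_x = 22.1 and P_y = 8: Q_x = 2568.26.
∂Q_x/∂P_y = -2.05P_x = -2.05(22.1) = -45.3050.
ε = (∂Q_x/∂P_y)(P_y/Q_x) = -45.3050 × (8/2568.26) ≈ -0.14.

-0.14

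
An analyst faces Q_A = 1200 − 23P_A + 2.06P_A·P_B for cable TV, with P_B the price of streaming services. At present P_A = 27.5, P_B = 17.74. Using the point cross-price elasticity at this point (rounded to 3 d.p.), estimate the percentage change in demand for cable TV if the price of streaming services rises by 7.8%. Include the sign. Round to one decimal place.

5.0%

At P_A = 27.5, P_B = 17.74: Q_A = 1572.471.
∂Q_A/∂P_B = 2.06P_A = 56.6500.
ε = (∂Q_A/∂P_B)(P_B/Q_A) = 56.6500 × 17.74/1572.471 ≈ 0.639.
%ΔQ_A ≈ ε × %ΔP_B = 0.639 × (7.8%) = 5.0%.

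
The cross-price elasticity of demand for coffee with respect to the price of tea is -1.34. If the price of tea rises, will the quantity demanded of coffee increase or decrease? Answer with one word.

decrease

ε < 0 and the price of tea rises, so the quantity of coffee moves in the opposite direction: it decreases.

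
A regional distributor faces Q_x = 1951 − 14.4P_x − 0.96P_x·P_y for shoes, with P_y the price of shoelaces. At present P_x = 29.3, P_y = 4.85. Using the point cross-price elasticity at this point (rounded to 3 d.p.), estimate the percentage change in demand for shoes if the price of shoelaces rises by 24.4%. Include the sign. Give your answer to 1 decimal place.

-2.4%

At P_x = 29.3, P_y = 4.85: Q_x = 1392.659.
∂Q_x/∂P_y = -0.96P_x = -28.1280.
ε = (∂Q_x/∂P_y)(P_y/Q_x) = -28.1280 × 4.85/1392.659 ≈ -0.098.
%ΔQ_x ≈ ε × %ΔP_y = -0.098 × (24.4%) = -2.4%.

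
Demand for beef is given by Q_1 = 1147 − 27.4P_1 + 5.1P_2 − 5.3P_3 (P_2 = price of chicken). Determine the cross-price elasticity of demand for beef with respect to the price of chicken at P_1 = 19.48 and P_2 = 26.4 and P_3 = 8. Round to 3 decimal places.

0.191

At P_1 = 19.48 and P_2 = 26.4 and P_3 = 8: Q_1 = 705.488.
∂Q_1/∂P_2 = 5.1.
ε = (∂Q_1/∂P_2)(P_2/Q_1) = 5.1 × (26.4/705.488) ≈ 0.191.
Since ε > 0, beef and chicken are substitutes.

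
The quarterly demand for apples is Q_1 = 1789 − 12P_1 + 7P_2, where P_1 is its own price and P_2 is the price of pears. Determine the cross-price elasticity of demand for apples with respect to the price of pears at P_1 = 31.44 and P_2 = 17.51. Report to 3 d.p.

At P_1 = 31.44 and P_2 = 17.51: Q_1 = 1534.29.
∂Q_1/∂P_2 = 7.
ε = (∂Q_1/∂P_2)(P_2/Q_1) = 7 × (17.51/1534.29) ≈ 0.080.

0.080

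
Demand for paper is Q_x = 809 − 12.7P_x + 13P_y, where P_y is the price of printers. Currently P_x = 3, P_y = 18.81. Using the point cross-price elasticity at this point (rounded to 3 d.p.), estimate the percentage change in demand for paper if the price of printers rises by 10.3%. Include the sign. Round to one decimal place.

2.5%

At P_x = 3, P_y = 18.81: Q_x = 1015.43.
∂Q_x/∂P_y = 13.
ε = (∂Q_x/∂P_y)(P_y/Q_x) = 13.0000 × 18.81/1015.43 ≈ 0.241.
%ΔQ_x ≈ ε × %ΔP_y = 0.241 × (10.3%) = 2.5%.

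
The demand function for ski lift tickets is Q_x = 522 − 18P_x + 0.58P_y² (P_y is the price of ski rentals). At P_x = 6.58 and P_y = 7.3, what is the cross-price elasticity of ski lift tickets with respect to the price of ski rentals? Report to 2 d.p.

At P_x = 6.58 and P_y = 7.3: Q_x = 434.468.
∂Q_x/∂P_y = 1.16P_y = 1.16(7.3) = 8.4680.
ε = (∂Q_x/∂P_y)(P_y/Q_x) = 8.4680 × (7.3/434.468) ≈ 0.14.

0.14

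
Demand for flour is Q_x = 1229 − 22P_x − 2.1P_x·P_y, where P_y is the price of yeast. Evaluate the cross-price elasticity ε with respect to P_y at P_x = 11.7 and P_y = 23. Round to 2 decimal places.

At P_x = 11.7 and P_y = 23: Q_x = 406.49.
∂Q_x/∂P_y = -2.1P_x = -2.1(11.7) = -24.5700.
ε = (∂Q_x/∂P_y)(P_y/Q_x) = -24.5700 × (23/406.49) ≈ -1.39.
ε < 0: complements.

-1.39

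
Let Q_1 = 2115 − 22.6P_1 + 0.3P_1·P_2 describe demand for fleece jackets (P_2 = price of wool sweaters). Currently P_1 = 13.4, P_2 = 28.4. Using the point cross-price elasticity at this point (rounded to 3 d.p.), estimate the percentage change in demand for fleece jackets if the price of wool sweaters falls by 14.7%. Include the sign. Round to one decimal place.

At P_1 = 13.4, P_2 = 28.4: Q_1 = 1926.328.
∂Q_1/∂P_2 = 0.3P_1 = 4.0200.
ε = (∂Q_1/∂P_2)(P_2/Q_1) = 4.0200 × 28.4/1926.328 ≈ 0.059.
%ΔQ_1 ≈ ε × %ΔP_2 = 0.059 × (-14.7%) = -0.9%.

-0.9%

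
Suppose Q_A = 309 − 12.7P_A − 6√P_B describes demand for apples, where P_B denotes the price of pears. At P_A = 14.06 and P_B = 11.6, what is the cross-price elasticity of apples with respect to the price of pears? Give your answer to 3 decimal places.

At P_A = 14.06 and P_B = 11.6: Q_A = 110.003.
∂Q_A/∂P_B = -6/(2√P_B) = -6/(2√11.6) = -0.8808.
ε = (∂Q_A/∂P_B)(P_B/Q_A) = -0.8808 × (11.6/110.003) ≈ -0.093.
ε < 0: complements.

-0.093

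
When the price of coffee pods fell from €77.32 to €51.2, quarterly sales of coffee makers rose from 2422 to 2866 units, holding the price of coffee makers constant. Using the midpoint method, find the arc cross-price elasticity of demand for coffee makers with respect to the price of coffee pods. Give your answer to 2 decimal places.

ΔQ_A = 2866 − 2422 = 444; ΔP_B = 51.2 − 77.32 = -26.12.
Midpoints: Q̄_A = 2644.0, P̄_B = 64.26.
ε = (ΔQ_A/Q̄_A)/(ΔP_B/P̄_B) = (444/2644.0)/(-26.12/64.26) ≈ -0.41.

-0.41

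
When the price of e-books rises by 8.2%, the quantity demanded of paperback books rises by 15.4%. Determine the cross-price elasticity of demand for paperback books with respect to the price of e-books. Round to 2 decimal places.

ε = (%ΔQ of paperback books) / (%ΔP of e-books) = (15.4%) / (8.2%) ≈ 1.88.
Positive cross-price elasticity: substitutes.

1.88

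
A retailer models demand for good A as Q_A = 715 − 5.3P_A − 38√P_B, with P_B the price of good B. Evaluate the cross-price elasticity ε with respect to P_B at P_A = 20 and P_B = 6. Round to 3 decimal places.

At P_A = 20 and P_B = 6: Q_A = 515.919.
∂Q_A/∂P_B = -38/(2√P_B) = -38/(2√6) = -7.7567.
ε = (∂Q_A/∂P_B)(P_B/Q_A) = -7.7567 × (6/515.919) ≈ -0.090.
ε < 0: complements.

-0.090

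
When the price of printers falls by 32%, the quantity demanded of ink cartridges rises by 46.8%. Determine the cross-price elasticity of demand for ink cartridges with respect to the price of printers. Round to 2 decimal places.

ε = (%ΔQ of ink cartridges) / (%ΔP of printers) = (46.8%) / (-32%) ≈ -1.46.
Negative cross-price elasticity: complements.

-1.46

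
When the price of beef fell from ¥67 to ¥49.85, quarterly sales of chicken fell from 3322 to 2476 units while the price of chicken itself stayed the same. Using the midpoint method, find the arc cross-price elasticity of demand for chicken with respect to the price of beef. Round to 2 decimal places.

0.99

ΔQ_A = 2476 − 3322 = -846; ΔP_B = 49.85 − 67 = -17.15.
Midpoints: Q̄_A = 2899.0, P̄_B = 58.42.
ε = (ΔQ_A/Q̄_A)/(ΔP_B/P̄_B) = (-846/2899.0)/(-17.15/58.42) ≈ 0.99.
ε > 0: chicken and beef are substitutes.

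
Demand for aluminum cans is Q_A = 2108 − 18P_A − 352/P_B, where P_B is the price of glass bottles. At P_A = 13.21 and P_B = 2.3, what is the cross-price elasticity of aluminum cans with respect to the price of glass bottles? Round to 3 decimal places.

At P_A = 13.21 and P_B = 2.3: Q_A = 1717.177.
∂Q_A/∂P_B = 352/P_B² = 66.5406.
ε = (∂Q_A/∂P_B)(P_B/Q_A) = 66.5406 × (2.3/1717.177) ≈ 0.089.

0.089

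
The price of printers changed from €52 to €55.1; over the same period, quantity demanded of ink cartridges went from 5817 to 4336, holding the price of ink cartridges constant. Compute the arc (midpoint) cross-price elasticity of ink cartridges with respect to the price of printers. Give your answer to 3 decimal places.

ΔQ_A = 4336 − 5817 = -1481; ΔP_B = 55.1 − 52 = 3.1.
Midpoints: Q̄_A = 5076.5, P̄_B = 53.55.
ε = (ΔQ_A/Q̄_A)/(ΔP_B/P̄_B) = (-1481/5076.5)/(3.1/53.55) ≈ -5.040.
ε < 0: ink cartridges and printers are complements.

-5.040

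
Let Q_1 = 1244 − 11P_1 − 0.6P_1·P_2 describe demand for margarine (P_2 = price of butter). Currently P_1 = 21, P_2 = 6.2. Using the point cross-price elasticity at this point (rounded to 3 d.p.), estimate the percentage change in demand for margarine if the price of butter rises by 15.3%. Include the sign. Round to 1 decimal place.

-1.3%

At P_1 = 21, P_2 = 6.2: Q_1 = 934.88.
∂Q_1/∂P_2 = -0.6P_1 = -12.6000.
ε = (∂Q_1/∂P_2)(P_2/Q_1) = -12.6000 × 6.2/934.88 ≈ -0.084.
%ΔQ_1 ≈ ε × %ΔP_2 = -0.084 × (15.3%) = -1.3%.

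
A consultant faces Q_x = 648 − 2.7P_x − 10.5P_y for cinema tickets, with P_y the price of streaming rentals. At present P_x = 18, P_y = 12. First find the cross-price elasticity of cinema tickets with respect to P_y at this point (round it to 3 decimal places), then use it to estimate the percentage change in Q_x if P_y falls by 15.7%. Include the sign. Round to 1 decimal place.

At P_x = 18, P_y = 12: Q_x = 473.4.
∂Q_x/∂P_y = -10.5.
ε = (∂Q_x/∂P_y)(P_y/Q_x) = -10.5000 × 12/473.4 ≈ -0.266.
%ΔQ_x ≈ ε × %ΔP_y = -0.266 × (-15.7%) = 4.2%.

4.2%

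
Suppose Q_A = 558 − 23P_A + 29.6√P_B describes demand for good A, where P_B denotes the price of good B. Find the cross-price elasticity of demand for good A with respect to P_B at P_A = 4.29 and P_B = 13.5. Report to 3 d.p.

At P_A = 4.29 and P_B = 13.5: Q_A = 568.087.
∂Q_A/∂P_B = 29.6/(2√P_B) = 29.6/(2√13.5) = 4.0280.
ε = (∂Q_A/∂P_B)(P_B/Q_A) = 4.0280 × (13.5/568.087) ≈ 0.096.

0.096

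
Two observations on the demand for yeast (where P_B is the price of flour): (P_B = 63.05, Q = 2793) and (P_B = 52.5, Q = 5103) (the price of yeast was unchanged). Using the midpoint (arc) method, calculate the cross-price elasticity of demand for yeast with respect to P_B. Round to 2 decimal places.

-3.20

ΔQ_A = 5103 − 2793 = 2310; ΔP_B = 52.5 − 63.05 = -10.55.
Midpoints: Q̄_A = 3948.0, P̄_B = 57.77.
ε = (ΔQ_A/Q̄_A)/(ΔP_B/P̄_B) = (2310/3948.0)/(-10.55/57.77) ≈ -3.20.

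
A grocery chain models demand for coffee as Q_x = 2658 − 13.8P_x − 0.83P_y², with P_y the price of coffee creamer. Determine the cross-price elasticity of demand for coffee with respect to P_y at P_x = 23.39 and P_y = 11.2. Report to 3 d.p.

At P_x = 23.39 and P_y = 11.2: Q_x = 2231.103.
∂Q_x/∂P_y = -1.66P_y = -1.66(11.2) = -18.5920.
ε = (∂Q_x/∂P_y)(P_y/Q_x) = -18.5920 × (11.2/2231.103) ≈ -0.093.
ε < 0: complements.

-0.093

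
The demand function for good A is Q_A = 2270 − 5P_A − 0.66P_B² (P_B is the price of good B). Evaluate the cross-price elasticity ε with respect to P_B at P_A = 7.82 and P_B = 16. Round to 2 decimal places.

At P_A = 7.82 and P_B = 16: Q_A = 2061.94.
∂Q_A/∂P_B = -1.32P_B = -1.32(16) = -21.1200.
ε = (∂Q_A/∂P_B)(P_B/Q_A) = -21.1200 × (16/2061.94) ≈ -0.16.

-0.16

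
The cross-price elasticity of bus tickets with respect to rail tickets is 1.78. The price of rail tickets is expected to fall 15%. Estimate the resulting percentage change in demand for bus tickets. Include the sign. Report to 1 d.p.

%ΔQ ≈ ε × %ΔP of rail tickets = 1.78 × (-15%) = -26.7%.

-26.7%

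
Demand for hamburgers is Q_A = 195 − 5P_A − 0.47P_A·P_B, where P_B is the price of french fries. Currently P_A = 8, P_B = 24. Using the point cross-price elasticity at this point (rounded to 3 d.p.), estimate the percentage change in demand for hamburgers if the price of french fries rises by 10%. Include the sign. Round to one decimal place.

At P_A = 8, P_B = 24: Q_A = 64.76.
∂Q_A/∂P_B = -0.47P_A = -3.7600.
ε = (∂Q_A/∂P_B)(P_B/Q_A) = -3.7600 × 24/64.76 ≈ -1.393.
%ΔQ_A ≈ ε × %ΔP_B = -1.393 × (10%) = -13.9%.

-13.9%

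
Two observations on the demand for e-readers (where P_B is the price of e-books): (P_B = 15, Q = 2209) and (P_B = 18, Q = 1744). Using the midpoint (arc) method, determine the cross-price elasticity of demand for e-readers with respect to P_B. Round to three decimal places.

ΔQ_A = 1744 − 2209 = -465; ΔP_B = 18 − 15 = 3.
Midpoints: Q̄_A = 1976.5, P̄_B = 16.50.
ε = (ΔQ_A/Q̄_A)/(ΔP_B/P̄_B) = (-465/1976.5)/(3/16.50) ≈ -1.294.
ε < 0: e-readers and e-books are complements.

-1.294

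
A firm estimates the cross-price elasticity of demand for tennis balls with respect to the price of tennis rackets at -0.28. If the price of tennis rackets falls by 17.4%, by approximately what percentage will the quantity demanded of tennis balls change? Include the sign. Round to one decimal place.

%ΔQ ≈ ε × %ΔP of tennis rackets = -0.28 × (-17.4%) = 4.9%.
Demand for tennis balls rises by about 4.9%.

4.9%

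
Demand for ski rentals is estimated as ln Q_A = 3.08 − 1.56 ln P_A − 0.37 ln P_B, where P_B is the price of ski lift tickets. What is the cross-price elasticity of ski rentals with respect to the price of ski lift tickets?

In a log-linear (constant-elasticity) demand function, the coefficient on ln P_B is the cross-price elasticity.
ε = -0.37. Negative, so ski rentals and ski lift tickets are complements.

-0.37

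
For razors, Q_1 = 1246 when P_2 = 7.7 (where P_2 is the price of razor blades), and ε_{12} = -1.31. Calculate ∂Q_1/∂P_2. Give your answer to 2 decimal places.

ε = (∂Q_1/∂P_2)·(P_2/Q_1) ⇒ ∂Q_1/∂P_2 = ε·Q_1/P_2 = -1.31 × 1246/7.7 ≈ -211.98.

-211.98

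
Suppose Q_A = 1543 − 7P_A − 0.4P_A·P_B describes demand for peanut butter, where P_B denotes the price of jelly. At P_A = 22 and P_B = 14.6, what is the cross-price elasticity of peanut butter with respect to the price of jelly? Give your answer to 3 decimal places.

At P_A = 22 and P_B = 14.6: Q_A = 1260.52.
∂Q_A/∂P_B = -0.4P_A = -0.4(22) = -8.8000.
ε = (∂Q_A/∂P_B)(P_B/Q_A) = -8.8000 × (14.6/1260.52) ≈ -0.102.

-0.102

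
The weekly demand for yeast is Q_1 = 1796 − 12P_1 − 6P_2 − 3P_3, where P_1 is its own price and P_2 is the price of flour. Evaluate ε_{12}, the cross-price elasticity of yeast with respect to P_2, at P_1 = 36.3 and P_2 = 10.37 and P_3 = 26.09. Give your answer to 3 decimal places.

At P_1 = 36.3 and P_2 = 10.37 and P_3 = 26.09: Q_1 = 1219.91.
∂Q_1/∂P_2 = -6.
ε = (∂Q_1/∂P_2)(P_2/Q_1) = -6 × (10.37/1219.91) ≈ -0.051.

-0.051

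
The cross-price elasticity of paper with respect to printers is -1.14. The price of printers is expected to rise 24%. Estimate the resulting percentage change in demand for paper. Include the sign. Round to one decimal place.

%ΔQ ≈ ε × %ΔP of printers = -1.14 × (24%) = -27.4%.
Demand for paper falls by about 27.4%.

-27.4%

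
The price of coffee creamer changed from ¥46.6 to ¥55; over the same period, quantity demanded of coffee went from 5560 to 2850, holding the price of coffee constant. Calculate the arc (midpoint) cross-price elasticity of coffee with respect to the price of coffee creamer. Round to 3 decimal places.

ΔQ_A = 2850 − 5560 = -2710; ΔP_B = 55 − 46.6 = 8.4.
Midpoints: Q̄_A = 4205.0, P̄_B = 50.80.
ε = (ΔQ_A/Q̄_A)/(ΔP_B/P̄_B) = (-2710/4205.0)/(8.4/50.80) ≈ -3.898.
ε < 0: coffee and coffee creamer are complements.

-3.898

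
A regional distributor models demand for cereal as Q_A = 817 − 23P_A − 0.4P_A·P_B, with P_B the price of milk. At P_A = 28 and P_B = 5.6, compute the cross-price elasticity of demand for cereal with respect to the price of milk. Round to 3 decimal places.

At P_A = 28 and P_B = 5.6: Q_A = 110.28.
∂Q_A/∂P_B = -0.4P_A = -0.4(28) = -11.2000.
ε = (∂Q_A/∂P_B)(P_B/Q_A) = -11.2000 × (5.6/110.28) ≈ -0.569.

-0.569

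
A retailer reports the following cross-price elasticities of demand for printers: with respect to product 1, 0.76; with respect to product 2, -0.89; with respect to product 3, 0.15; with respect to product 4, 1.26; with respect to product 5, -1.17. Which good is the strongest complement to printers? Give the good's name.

Complements have ε < 0. The most negative value is -1.17 (product 5).

product 5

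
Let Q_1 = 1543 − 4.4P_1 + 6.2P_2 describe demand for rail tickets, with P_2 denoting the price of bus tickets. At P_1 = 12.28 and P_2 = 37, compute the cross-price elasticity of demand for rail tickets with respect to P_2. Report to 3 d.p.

At P_1 = 12.28 and P_2 = 37: Q_1 = 1718.368.
∂Q_1/∂P_2 = 6.2.
ε = (∂Q_1/∂P_2)(P_2/Q_1) = 6.2 × (37/1718.368) ≈ 0.133.
Since ε > 0, rail tickets and bus tickets are substitutes.

0.133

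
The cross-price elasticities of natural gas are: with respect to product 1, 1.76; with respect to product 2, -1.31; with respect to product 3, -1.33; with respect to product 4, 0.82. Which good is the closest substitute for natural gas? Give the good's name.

product 1

Substitutes have ε > 0. Among the positive values, 1.76 (product 1) is largest.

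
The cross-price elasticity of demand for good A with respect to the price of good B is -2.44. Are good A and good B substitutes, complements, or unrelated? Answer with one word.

ε = -2.44 < 0, so a higher price of good B lowers demand for good A: complements.

complements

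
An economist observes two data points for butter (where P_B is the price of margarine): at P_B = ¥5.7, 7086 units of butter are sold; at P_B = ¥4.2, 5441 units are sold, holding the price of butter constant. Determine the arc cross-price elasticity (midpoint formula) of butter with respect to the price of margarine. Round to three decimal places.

ΔQ_A = 5441 − 7086 = -1645; ΔP_B = 4.2 − 5.7 = -1.5.
Midpoints: Q̄_A = 6263.5, P̄_B = 4.95.
ε = (ΔQ_A/Q̄_A)/(ΔP_B/P̄_B) = (-1645/6263.5)/(-1.5/4.95) ≈ 0.867.

0.867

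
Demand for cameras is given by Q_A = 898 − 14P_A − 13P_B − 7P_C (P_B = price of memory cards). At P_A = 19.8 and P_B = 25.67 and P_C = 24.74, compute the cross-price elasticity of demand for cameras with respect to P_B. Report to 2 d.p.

At P_A = 19.8 and P_B = 25.67 and P_C = 24.74: Q_A = 113.91.
∂Q_A/∂P_B = -13.
ε = (∂Q_A/∂P_B)(P_B/Q_A) = -13 × (25.67/113.91) ≈ -2.93.
Since ε < 0, cameras and memory cards are complements.

-2.93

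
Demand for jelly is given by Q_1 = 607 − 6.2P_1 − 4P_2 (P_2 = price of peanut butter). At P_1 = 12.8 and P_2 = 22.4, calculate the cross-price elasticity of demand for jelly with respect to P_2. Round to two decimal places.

At P_1 = 12.8 and P_2 = 22.4: Q_1 = 438.04.
∂Q_1/∂P_2 = -4.
ε = (∂Q_1/∂P_2)(P_2/Q_1) = -4 × (22.4/438.04) ≈ -0.20.

-0.20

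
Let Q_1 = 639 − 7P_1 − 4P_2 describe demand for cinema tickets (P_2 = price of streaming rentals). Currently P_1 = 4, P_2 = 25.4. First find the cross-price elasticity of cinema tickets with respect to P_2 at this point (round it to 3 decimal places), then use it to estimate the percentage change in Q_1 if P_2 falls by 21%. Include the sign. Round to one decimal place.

4.2%

At P_1 = 4, P_2 = 25.4: Q_1 = 509.4.
∂Q_1/∂P_2 = -4.
ε = (∂Q_1/∂P_2)(P_2/Q_1) = -4.0000 × 25.4/509.4 ≈ -0.199.
%ΔQ_1 ≈ ε × %ΔP_2 = -0.199 × (-21%) = 4.2%.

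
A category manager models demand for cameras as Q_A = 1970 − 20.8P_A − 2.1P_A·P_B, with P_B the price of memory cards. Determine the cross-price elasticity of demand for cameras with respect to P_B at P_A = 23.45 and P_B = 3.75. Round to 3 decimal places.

At P_A = 23.45 and P_B = 3.75: Q_A = 1297.571.
∂Q_A/∂P_B = -2.1P_A = -2.1(23.45) = -49.2450.
ε = (∂Q_A/∂P_B)(P_B/Q_A) = -49.2450 × (3.75/1297.571) ≈ -0.142.
ε < 0: complements.

-0.142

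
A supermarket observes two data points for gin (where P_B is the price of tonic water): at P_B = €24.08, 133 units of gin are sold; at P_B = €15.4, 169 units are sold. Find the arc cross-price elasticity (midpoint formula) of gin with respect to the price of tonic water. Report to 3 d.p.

-0.542

ΔQ_A = 169 − 133 = 36; ΔP_B = 15.4 − 24.08 = -8.68.
Midpoints: Q̄_A = 151.0, P̄_B = 19.74.
ε = (ΔQ_A/Q̄_A)/(ΔP_B/P̄_B) = (36/151.0)/(-8.68/19.74) ≈ -0.542.
ε < 0: gin and tonic water are complements.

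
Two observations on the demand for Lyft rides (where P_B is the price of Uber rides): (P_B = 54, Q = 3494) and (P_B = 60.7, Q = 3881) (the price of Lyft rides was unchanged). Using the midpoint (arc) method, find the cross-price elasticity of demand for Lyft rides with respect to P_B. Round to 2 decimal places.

ΔQ_A = 3881 − 3494 = 387; ΔP_B = 60.7 − 54 = 6.7.
Midpoints: Q̄_A = 3687.5, P̄_B = 57.35.
ε = (ΔQ_A/Q̄_A)/(ΔP_B/P̄_B) = (387/3687.5)/(6.7/57.35) ≈ 0.90.

0.90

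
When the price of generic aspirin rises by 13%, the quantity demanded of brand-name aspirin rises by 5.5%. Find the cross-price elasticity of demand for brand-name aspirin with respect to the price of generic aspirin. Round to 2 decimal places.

0.42

ε = (%ΔQ of brand-name aspirin) / (%ΔP of generic aspirin) = (5.5%) / (13%) ≈ 0.42.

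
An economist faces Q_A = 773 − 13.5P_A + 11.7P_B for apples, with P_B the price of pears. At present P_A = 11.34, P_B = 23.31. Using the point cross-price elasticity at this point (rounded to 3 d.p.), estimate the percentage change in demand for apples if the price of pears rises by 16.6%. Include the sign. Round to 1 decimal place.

5.1%

At P_A = 11.34, P_B = 23.31: Q_A = 892.637.
∂Q_A/∂P_B = 11.7.
ε = (∂Q_A/∂P_B)(P_B/Q_A) = 11.7000 × 23.31/892.637 ≈ 0.306.
%ΔQ_A ≈ ε × %ΔP_B = 0.306 × (16.6%) = 5.1%.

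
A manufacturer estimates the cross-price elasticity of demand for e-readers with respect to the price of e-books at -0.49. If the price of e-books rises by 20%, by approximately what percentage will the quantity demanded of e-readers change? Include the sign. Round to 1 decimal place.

%ΔQ ≈ ε × %ΔP of e-books = -0.49 × (20%) = -9.8%.
Demand for e-readers falls by about 9.8%.

-9.8%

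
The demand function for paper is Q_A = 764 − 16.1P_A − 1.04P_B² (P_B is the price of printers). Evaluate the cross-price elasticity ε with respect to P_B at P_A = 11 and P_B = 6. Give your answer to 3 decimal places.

-0.136

At P_A = 11 and P_B = 6: Q_A = 549.46.
∂Q_A/∂P_B = -2.08P_B = -2.08(6) = -12.4800.
ε = (∂Q_A/∂P_B)(P_B/Q_A) = -12.4800 × (6/549.46) ≈ -0.136.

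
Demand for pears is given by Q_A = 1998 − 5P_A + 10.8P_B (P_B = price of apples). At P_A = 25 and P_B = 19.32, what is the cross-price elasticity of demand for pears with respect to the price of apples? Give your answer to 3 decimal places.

At P_A = 25 and P_B = 19.32: Q_A = 2081.656.
∂Q_A/∂P_B = 10.8.
ε = (∂Q_A/∂P_B)(P_B/Q_A) = 10.8 × (19.32/2081.656) ≈ 0.100.

0.100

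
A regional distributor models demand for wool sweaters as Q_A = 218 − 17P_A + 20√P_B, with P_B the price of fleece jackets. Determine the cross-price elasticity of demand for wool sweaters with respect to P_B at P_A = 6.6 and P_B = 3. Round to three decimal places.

0.123

At P_A = 6.6 and P_B = 3: Q_A = 140.441.
∂Q_A/∂P_B = 20/(2√P_B) = 20/(2√3) = 5.7735.
ε = (∂Q_A/∂P_B)(P_B/Q_A) = 5.7735 × (3/140.441) ≈ 0.123.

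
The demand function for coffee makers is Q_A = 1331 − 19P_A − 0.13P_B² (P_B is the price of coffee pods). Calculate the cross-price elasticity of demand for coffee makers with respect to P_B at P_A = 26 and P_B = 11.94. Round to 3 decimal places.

-0.045

At P_A = 26 and P_B = 11.94: Q_A = 818.467.
∂Q_A/∂P_B = -0.26P_B = -0.26(11.94) = -3.1044.
ε = (∂Q_A/∂P_B)(P_B/Q_A) = -3.1044 × (11.94/818.467) ≈ -0.045.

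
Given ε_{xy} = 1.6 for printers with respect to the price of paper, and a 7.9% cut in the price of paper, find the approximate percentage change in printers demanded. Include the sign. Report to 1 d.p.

%ΔQ ≈ ε × %ΔP of paper = 1.6 × (-7.9%) = -12.6%.
Demand for printers falls by about 12.6%.

-12.6%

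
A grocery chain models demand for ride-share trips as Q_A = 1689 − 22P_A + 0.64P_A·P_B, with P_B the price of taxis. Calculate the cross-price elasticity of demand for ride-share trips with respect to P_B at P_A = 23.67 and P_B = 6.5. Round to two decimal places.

At P_A = 23.67 and P_B = 6.5: Q_A = 1266.727.
∂Q_A/∂P_B = 0.64P_A = 0.64(23.67) = 15.1488.
ε = (∂Q_A/∂P_B)(P_B/Q_A) = 15.1488 × (6.5/1266.727) ≈ 0.08.

0.08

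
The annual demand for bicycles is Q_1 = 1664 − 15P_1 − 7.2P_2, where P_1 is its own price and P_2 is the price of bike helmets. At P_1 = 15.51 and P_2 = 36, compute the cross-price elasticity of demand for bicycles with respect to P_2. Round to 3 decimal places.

At P_1 = 15.51 and P_2 = 36: Q_1 = 1172.15.
∂Q_1/∂P_2 = -7.2.
ε = (∂Q_1/∂P_2)(P_2/Q_1) = -7.2 × (36/1172.15) ≈ -0.221.

-0.221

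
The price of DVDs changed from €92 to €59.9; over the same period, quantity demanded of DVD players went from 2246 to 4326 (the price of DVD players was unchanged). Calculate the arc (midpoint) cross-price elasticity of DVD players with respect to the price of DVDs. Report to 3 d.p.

ΔQ_A = 4326 − 2246 = 2080; ΔP_B = 59.9 − 92 = -32.1.
Midpoints: Q̄_A = 3286.0, P̄_B = 75.95.
ε = (ΔQ_A/Q̄_A)/(ΔP_B/P̄_B) = (2080/3286.0)/(-32.1/75.95) ≈ -1.498.
ε < 0: DVD players and DVDs are complements.

-1.498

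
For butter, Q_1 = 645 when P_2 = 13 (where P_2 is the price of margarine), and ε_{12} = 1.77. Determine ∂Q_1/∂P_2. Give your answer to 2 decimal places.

ε = (∂Q_1/∂P_2)·(P_2/Q_1) ⇒ ∂Q_1/∂P_2 = ε·Q_1/P_2 = 1.77 × 645/13 ≈ 87.82.

87.82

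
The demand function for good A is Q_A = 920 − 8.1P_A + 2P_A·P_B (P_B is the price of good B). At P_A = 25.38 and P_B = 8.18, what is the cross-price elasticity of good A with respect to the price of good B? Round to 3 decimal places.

At P_A = 25.38 and P_B = 8.18: Q_A = 1129.639.
∂Q_A/∂P_B = 2P_A = 2(25.38) = 50.7600.
ε = (∂Q_A/∂P_B)(P_B/Q_A) = 50.7600 × (8.18/1129.639) ≈ 0.368.

0.368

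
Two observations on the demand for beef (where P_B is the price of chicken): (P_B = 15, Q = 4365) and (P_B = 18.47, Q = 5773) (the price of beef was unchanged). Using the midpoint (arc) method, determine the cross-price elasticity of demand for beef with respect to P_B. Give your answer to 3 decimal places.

1.340

ΔQ_A = 5773 − 4365 = 1408; ΔP_B = 18.47 − 15 = 3.47.
Midpoints: Q̄_A = 5069.0, P̄_B = 16.73.
ε = (ΔQ_A/Q̄_A)/(ΔP_B/P̄_B) = (1408/5069.0)/(3.47/16.73) ≈ 1.340.
ε > 0: beef and chicken are substitutes.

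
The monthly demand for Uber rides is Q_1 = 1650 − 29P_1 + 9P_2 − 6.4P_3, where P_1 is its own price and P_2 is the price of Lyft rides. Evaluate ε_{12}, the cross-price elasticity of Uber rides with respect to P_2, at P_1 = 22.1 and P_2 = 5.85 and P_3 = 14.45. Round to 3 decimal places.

At P_1 = 22.1 and P_2 = 5.85 and P_3 = 14.45: Q_1 = 969.27.
∂Q_1/∂P_2 = 9.
ε = (∂Q_1/∂P_2)(P_2/Q_1) = 9 × (5.85/969.27) ≈ 0.054.

0.054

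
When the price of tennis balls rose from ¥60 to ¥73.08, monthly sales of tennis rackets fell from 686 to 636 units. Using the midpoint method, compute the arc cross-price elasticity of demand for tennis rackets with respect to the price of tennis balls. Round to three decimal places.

-0.385

ΔQ_A = 636 − 686 = -50; ΔP_B = 73.08 − 60 = 13.08.
Midpoints: Q̄_A = 661.0, P̄_B = 66.54.
ε = (ΔQ_A/Q̄_A)/(ΔP_B/P̄_B) = (-50/661.0)/(13.08/66.54) ≈ -0.385.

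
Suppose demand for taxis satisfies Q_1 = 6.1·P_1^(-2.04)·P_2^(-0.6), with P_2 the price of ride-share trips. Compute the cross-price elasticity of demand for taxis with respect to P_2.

In a log-linear (constant-elasticity) demand function, the coefficient on the exponent of P_2 is the cross-price elasticity.
ε = -0.60. Negative, so taxis and ride-share trips are complements.

-0.60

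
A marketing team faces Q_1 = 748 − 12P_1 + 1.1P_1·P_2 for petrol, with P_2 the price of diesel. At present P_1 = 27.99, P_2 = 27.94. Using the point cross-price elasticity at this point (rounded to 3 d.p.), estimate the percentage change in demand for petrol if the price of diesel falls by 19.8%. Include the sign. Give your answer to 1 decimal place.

-13.4%

At P_1 = 27.99, P_2 = 27.94: Q_1 = 1272.365.
∂Q_1/∂P_2 = 1.1P_1 = 30.7890.
ε = (∂Q_1/∂P_2)(P_2/Q_1) = 30.7890 × 27.94/1272.365 ≈ 0.676.
%ΔQ_1 ≈ ε × %ΔP_2 = 0.676 × (-19.8%) = -13.4%.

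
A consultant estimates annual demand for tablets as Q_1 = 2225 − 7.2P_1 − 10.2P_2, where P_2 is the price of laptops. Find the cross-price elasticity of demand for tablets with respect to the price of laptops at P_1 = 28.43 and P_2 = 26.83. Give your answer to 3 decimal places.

At P_1 = 28.43 and P_2 = 26.83: Q_1 = 1746.638.
∂Q_1/∂P_2 = -10.2.
ε = (∂Q_1/∂P_2)(P_2/Q_1) = -10.2 × (26.83/1746.638) ≈ -0.157.
Since ε < 0, tablets and laptops are complements.

-0.157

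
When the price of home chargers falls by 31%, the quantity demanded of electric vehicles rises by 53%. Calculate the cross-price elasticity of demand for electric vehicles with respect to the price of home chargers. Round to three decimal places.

ε = (%ΔQ of electric vehicles) / (%ΔP of home chargers) = (53%) / (-31%) ≈ -1.710.
Negative cross-price elasticity: complements.

-1.710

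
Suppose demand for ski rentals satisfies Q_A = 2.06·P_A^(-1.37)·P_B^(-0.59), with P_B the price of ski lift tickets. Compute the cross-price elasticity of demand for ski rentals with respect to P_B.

In a log-linear (constant-elasticity) demand function, the coefficient on the exponent of P_B is the cross-price elasticity.
ε = -0.59. Negative, so ski rentals and ski lift tickets are complements.

-0.59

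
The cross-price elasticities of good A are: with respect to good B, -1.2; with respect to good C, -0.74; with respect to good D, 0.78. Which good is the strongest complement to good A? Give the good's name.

Complements have ε < 0. The most negative value is -1.2 (good B).

good B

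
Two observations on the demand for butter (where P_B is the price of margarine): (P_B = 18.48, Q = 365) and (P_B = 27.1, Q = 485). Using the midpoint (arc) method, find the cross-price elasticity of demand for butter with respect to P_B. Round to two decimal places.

0.75

ΔQ_A = 485 − 365 = 120; ΔP_B = 27.1 − 18.48 = 8.62.
Midpoints: Q̄_A = 425.0, P̄_B = 22.79.
ε = (ΔQ_A/Q̄_A)/(ΔP_B/P̄_B) = (120/425.0)/(8.62/22.79) ≈ 0.75.
ε > 0: butter and margarine are substitutes.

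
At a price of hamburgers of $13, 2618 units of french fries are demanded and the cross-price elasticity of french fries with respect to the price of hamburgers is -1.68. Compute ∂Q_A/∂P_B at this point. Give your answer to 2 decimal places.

ε = (∂Q_A/∂P_B)·(P_B/Q_A) ⇒ ∂Q_A/∂P_B = ε·Q_A/P_B = -1.68 × 2618/13 ≈ -338.33.

-338.33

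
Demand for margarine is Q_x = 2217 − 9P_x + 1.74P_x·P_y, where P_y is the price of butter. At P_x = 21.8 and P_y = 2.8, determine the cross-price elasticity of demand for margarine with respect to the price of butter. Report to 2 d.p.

At P_x = 21.8 and P_y = 2.8: Q_x = 2127.010.
∂Q_x/∂P_y = 1.74P_x = 1.74(21.8) = 37.9320.
ε = (∂Q_x/∂P_y)(P_y/Q_x) = 37.9320 × (2.8/2127.010) ≈ 0.05.

0.05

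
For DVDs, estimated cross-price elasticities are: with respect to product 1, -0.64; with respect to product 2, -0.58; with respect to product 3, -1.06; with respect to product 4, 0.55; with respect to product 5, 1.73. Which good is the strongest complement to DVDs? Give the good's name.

product 3

Complements have ε < 0. The most negative value is -1.06 (product 3).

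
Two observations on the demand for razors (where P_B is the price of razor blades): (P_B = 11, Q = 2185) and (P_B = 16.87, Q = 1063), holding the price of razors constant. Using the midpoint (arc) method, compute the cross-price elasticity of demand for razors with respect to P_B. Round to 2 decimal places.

-1.64

ΔQ_A = 1063 − 2185 = -1122; ΔP_B = 16.87 − 11 = 5.87.
Midpoints: Q̄_A = 1624.0, P̄_B = 13.94.
ε = (ΔQ_A/Q̄_A)/(ΔP_B/P̄_B) = (-1122/1624.0)/(5.87/13.94) ≈ -1.64.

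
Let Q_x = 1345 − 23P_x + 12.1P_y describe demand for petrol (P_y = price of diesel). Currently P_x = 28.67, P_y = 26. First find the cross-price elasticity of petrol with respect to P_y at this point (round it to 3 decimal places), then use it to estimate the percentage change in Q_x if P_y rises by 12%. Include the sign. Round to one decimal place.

3.8%

At P_x = 28.67, P_y = 26: Q_x = 1000.19.
∂Q_x/∂P_y = 12.1.
ε = (∂Q_x/∂P_y)(P_y/Q_x) = 12.1000 × 26/1000.19 ≈ 0.315.
%ΔQ_x ≈ ε × %ΔP_y = 0.315 × (12%) = 3.8%.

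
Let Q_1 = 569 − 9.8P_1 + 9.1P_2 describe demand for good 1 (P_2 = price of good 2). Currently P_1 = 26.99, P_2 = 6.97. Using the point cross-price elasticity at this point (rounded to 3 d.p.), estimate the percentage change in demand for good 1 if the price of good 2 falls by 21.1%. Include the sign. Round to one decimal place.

At P_1 = 26.99, P_2 = 6.97: Q_1 = 367.925.
∂Q_1/∂P_2 = 9.1.
ε = (∂Q_1/∂P_2)(P_2/Q_1) = 9.1000 × 6.97/367.925 ≈ 0.172.
%ΔQ_1 ≈ ε × %ΔP_2 = 0.172 × (-21.1%) = -3.6%.

-3.6%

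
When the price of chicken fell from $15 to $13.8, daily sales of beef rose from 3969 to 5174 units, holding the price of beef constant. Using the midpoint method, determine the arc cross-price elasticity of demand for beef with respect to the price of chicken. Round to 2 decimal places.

-3.16

ΔQ_A = 5174 − 3969 = 1205; ΔP_B = 13.8 − 15 = -1.2.
Midpoints: Q̄_A = 4571.5, P̄_B = 14.40.
ε = (ΔQ_A/Q̄_A)/(ΔP_B/P̄_B) = (1205/4571.5)/(-1.2/14.40) ≈ -3.16.
ε < 0: beef and chicken are complements.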